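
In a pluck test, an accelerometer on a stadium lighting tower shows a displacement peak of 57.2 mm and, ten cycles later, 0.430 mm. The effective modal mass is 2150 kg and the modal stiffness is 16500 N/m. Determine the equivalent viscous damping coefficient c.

Logarithmic decrement δ = (1/n)·ln(x₀/x_n) = (1/10)·ln(57.2/0.430) = (1/10)·ln(133.0) = 0.4891.
ζ = δ/√(4π² + δ²) = 0.4891/√(39.48 + 0.239) = 0.4891/6.302 = 0.07760.
c = ζ · 2√(km) = 0.07760 × 2√(16500 × 2150) = 0.07760 × 11910 = 924.4 N·s/m.

924 N·s/m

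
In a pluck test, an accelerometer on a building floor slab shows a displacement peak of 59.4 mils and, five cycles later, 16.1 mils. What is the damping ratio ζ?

Logarithmic decrement δ = (1/n)·ln(x₀/x_n) = (1/5)·ln(59.4/16.1) = (1/5)·ln(3.689) = 0.2611.
ζ = δ/√(4π² + δ²) = 0.2611/√(39.48 + 0.0682) = 0.2611/6.289 = 0.04152.

0.0415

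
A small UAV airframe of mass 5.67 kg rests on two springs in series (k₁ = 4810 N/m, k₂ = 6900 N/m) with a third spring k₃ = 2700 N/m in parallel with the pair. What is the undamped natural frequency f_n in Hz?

Series pair: k_s = k₁k₂/(k₁+k₂) = (4810)(6900)/(4810 + 6900) = 2834 N/m. In parallel with k₃: k_eq = 2834 + 2700 = 5534 N/m.
ω_n = √(k_eq/m) = √(5534/5.67) = √976.1 = 31.24 rad/s.
f_n = ω_n/(2π) = 31.24/6.283 = 4.972 Hz.

4.97 Hz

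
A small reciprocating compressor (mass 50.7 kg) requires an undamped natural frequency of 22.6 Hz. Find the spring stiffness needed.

ω_n = 2πf_n = 2π × 22.6 = 142.0 rad/s.
k = m·ω_n² = 50.7 × 142.0² = 50.7 × 20160 = 1022000 N/m.

1020000 N/m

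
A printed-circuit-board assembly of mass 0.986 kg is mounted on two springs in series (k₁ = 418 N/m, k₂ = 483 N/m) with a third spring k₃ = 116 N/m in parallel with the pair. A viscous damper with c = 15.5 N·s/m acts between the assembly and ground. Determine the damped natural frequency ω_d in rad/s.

16.8 rad/s

Series pair: k_s = k₁k₂/(k₁+k₂) = (418)(483)/(418 + 483) = 224.1 N/m. In parallel with k₃: k_eq = 224.1 + 116 = 340.1 N/m.
ω_n = √(k_eq/m) = √(340.1/0.986) = 18.57 rad/s.
Critical damping c_c = 2√(k_eq·m) = 2√(340.1 × 0.986) = 36.62 N·s/m, so ζ = c/c_c = 15.5/36.62 = 0.4232.
ω_d = ω_n√(1 − ζ²) = 18.57 × √(1 − 0.179) = 16.83 rad/s.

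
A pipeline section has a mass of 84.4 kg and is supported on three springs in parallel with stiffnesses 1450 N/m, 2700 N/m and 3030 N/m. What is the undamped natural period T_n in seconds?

Parallel springs add: k_eq = 1450 + 2700 + 3030 = 7180 N/m.
ω_n = √(k_eq/m) = √(7180/84.4) = √85.07 = 9.223 rad/s.
T_n = 2π/ω_n = 6.283/9.223 = 0.6812 s.

0.681 s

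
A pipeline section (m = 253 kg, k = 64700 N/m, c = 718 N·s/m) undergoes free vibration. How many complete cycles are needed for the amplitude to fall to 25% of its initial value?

3 cycles

ζ = c/(2√(km)) = 718/(2√(64700 × 253)) = 718/8092 = 0.08873.
Logarithmic decrement δ = 2πζ/√(1 − ζ²) = 2π × 0.08873/√(1 − 0.00787) = 0.5597.
x_n/x₀ = e^(−nδ) ≤ 0.25; take ln: n ≥ ln(1/0.25)/δ = 1.386/0.5597 = 2.477.
So 3 complete cycles are required.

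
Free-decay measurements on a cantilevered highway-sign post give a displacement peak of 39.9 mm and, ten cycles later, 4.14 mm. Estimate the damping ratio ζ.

0.0360

Logarithmic decrement δ = (1/n)·ln(x₀/x_n) = (1/10)·ln(39.9/4.14) = (1/10)·ln(9.638) = 0.2266.
ζ = δ/√(4π² + δ²) = 0.2266/√(39.48 + 0.0513) = 0.2266/6.287 = 0.03604.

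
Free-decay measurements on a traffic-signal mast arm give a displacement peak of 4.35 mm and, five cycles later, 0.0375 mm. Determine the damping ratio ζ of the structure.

0.150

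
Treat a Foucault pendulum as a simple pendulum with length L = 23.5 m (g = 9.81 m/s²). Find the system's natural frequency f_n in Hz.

For a simple pendulum ω_n = √(g/L) = √(9.81/23.5) = √0.4174 = 0.6461 rad/s.
f_n = ω_n/(2π) = 0.6461/6.283 = 0.1028 Hz.

0.103 Hz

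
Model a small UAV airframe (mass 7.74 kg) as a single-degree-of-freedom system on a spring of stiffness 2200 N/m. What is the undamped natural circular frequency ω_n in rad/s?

ω_n = √(k/m) = √(2200/7.74) = √284.2 = 16.86 rad/s.

16.9 rad/s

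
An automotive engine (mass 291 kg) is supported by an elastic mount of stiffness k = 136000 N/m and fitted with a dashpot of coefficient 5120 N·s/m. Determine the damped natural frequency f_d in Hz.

3.14 Hz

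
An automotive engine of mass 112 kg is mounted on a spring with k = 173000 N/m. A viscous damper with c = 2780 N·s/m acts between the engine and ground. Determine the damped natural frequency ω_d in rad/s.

ω_n = √(k/m) = √(173000/112) = 39.30 rad/s.
Critical damping c_c = 2√(k·m) = 2√(173000 × 112) = 8804 N·s/m, so ζ = c/c_c = 2780/8804 = 0.3158.
ω_d = ω_n√(1 − ζ²) = 39.30 × √(1 − 0.0997) = 37.29 rad/s.

37.3 rad/s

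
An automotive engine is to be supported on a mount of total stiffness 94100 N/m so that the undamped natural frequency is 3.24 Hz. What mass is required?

ω_n = 2πf_n = 2π × 3.24 = 20.36 rad/s.
m = k/ω_n² = 94100/20.36² = 94100/414.4 = 227.1 kg.

227 kg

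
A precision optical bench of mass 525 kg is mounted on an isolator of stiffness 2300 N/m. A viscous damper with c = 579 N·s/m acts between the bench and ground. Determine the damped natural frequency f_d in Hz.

0.321 Hz

ω_n = √(k/m) = √(2300/525) = 2.093 rad/s.
Critical damping c_c = 2√(k·m) = 2√(2300 × 525) = 2198 N·s/m, so ζ = c/c_c = 579/2198 = 0.2635.
ω_d = ω_n√(1 − ζ²) = 2.093 × √(1 − 0.0694) = 2.019 rad/s.
f_d = ω_d/(2π) = 0.3214 Hz.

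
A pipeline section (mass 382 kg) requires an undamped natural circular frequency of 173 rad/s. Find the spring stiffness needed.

11400000 N/m

k = m·ω_n² = 382 × 173.0² = 382 × 29930 = 11430000 N/m.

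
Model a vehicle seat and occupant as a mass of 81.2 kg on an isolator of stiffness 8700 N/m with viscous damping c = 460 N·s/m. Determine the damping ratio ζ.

ω_n = √(k/m) = √(8700/81.2) = 10.35 rad/s.
Critical damping c_c = 2√(k·m) = 2√(8700 × 81.2) = 1681 N·s/m, so ζ = c/c_c = 460/1681 = 0.2736.

0.274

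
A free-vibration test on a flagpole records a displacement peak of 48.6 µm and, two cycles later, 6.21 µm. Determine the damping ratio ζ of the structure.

Logarithmic decrement δ = (1/n)·ln(x₀/x_n) = (1/2)·ln(48.6/6.21) = (1/2)·ln(7.826) = 1.029.
ζ = δ/√(4π² + δ²) = 1.029/√(39.48 + 1.06) = 1.029/6.367 = 0.1616.

0.162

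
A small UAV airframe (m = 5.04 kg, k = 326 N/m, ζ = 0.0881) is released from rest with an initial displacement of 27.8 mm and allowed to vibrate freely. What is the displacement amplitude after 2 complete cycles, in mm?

Logarithmic decrement δ = 2πζ/√(1 − ζ²) = 2π × 0.08810/√(1 − 0.00776) = 0.5557.
After n cycles, x_n/x₀ = e^(−nδ), so x_2 = 27.8 × e^(−2 × 0.5557) = 27.8 × 0.3291 = 9.149 mm.

9.15 mm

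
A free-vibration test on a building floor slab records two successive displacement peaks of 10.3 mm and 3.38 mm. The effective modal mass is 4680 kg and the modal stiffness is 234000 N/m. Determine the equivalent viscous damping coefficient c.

Logarithmic decrement δ = (1/n)·ln(x₀/x_n) = (1/1)·ln(10.3/3.38) = (1/1)·ln(3.047) = 1.114.
ζ = δ/√(4π² + δ²) = 1.114/√(39.48 + 1.24) = 1.114/6.381 = 0.1746.
c = ζ · 2√(km) = 0.1746 × 2√(234000 × 4680) = 0.1746 × 66190 = 11560 N·s/m.

11600 N·s/m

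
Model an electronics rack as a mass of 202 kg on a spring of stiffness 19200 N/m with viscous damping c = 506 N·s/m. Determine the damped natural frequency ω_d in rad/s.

ω_n = √(k/m) = √(19200/202) = 9.749 rad/s.
Critical damping c_c = 2√(k·m) = 2√(19200 × 202) = 3939 N·s/m, so ζ = c/c_c = 506/3939 = 0.1285.
ω_d = ω_n√(1 − ζ²) = 9.749 × √(1 − 0.0165) = 9.669 rad/s.

9.67 rad/s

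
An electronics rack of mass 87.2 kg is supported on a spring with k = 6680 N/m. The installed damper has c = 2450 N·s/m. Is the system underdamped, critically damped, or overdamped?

overdamped

c_c = 2√(k·m) = 1526 N·s/m; ζ = c/c_c = 2450/1526 = 1.61.
Since ζ > 1 the system is overdamped.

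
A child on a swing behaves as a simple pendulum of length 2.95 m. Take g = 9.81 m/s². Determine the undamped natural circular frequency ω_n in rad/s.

1.82 rad/s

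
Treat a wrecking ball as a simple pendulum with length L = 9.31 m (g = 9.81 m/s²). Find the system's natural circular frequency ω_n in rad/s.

For a simple pendulum ω_n = √(g/L) = √(9.81/9.31) = √1.054 = 1.027 rad/s.

1.03 rad/s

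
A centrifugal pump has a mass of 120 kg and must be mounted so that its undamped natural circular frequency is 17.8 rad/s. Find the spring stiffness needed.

k = m·ω_n² = 120 × 17.80² = 120 × 316.8 = 38020 N/m.

38000 N/m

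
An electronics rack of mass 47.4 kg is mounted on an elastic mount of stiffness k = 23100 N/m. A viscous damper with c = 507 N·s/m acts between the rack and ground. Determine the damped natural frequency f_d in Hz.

ω_n = √(k/m) = √(23100/47.4) = 22.08 rad/s.
Critical damping c_c = 2√(k·m) = 2√(23100 × 47.4) = 2093 N·s/m, so ζ = c/c_c = 507/2093 = 0.2423.
ω_d = ω_n√(1 − ζ²) = 22.08 × √(1 − 0.0587) = 21.42 rad/s.
f_d = ω_d/(2π) = 3.409 Hz.

3.41 Hz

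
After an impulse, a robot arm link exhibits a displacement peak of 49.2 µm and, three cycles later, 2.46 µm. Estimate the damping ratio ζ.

0.157

Logarithmic decrement δ = (1/n)·ln(x₀/x_n) = (1/3)·ln(49.2/2.46) = (1/3)·ln(20.00) = 0.9986.
ζ = δ/√(4π² + δ²) = 0.9986/√(39.48 + 0.997) = 0.9986/6.362 = 0.1570.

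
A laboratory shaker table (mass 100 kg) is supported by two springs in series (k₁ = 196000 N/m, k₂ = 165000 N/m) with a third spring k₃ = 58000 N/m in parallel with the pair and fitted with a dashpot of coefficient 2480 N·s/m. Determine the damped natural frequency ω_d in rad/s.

Series pair: k_s = k₁k₂/(k₁+k₂) = (196000)(165000)/(196000 + 165000) = 89580 N/m. In parallel with k₃: k_eq = 89580 + 58000 = 147600 N/m.
ω_n = √(k_eq/m) = √(147600/100) = 38.42 rad/s.
Critical damping c_c = 2√(k_eq·m) = 2√(147600 × 100) = 7683 N·s/m, so ζ = c/c_c = 2480/7683 = 0.3228.
ω_d = ω_n√(1 − ζ²) = 38.42 × √(1 − 0.104) = 36.36 rad/s.

36.4 rad/s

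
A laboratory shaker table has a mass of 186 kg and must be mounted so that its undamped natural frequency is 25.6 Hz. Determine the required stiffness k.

4810000 N/m

ω_n = 2πf_n = 2π × 25.6 = 160.8 rad/s.
k = m·ω_n² = 186 × 160.8² = 186 × 25870 = 4812000 N/m.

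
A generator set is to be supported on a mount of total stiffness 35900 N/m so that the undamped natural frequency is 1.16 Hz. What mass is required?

ω_n = 2πf_n = 2π × 1.16 = 7.288 rad/s.
m = k/ω_n² = 35900/7.288² = 35900/53.12 = 675.8 kg.

676 kg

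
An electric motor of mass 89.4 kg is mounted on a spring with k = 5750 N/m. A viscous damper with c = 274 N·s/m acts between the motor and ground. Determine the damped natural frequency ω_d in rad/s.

7.87 rad/s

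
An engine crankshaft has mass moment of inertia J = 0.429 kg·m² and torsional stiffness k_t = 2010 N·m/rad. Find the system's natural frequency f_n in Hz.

ω_n = √(k_t/J) = √(2010/0.429) = √4685 = 68.45 rad/s.
f_n = ω_n/(2π) = 68.45/6.283 = 10.89 Hz.

10.9 Hz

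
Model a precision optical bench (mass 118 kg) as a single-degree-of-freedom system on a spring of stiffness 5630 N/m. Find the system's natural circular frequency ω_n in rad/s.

6.91 rad/s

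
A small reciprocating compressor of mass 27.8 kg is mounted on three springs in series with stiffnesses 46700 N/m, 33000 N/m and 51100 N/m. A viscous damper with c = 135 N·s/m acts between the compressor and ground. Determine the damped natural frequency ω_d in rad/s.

22.3 rad/s

Series springs: 1/k_eq = 1/46700 + 1/33000 + 1/51100 = 7.129×10^-5, so k_eq = 14030 N/m.
ω_n = √(k_eq/m) = √(14030/27.8) = 22.46 rad/s.
Critical damping c_c = 2√(k_eq·m) = 2√(14030 × 27.8) = 1249 N·s/m, so ζ = c/c_c = 135/1249 = 0.1081.
ω_d = ω_n√(1 − ζ²) = 22.46 × √(1 − 0.0117) = 22.33 rad/s.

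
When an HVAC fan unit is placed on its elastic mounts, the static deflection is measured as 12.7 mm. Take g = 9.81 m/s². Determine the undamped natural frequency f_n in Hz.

4.42 Hz

ω_n = √(g/δ_st) = √(9.81/0.0127) = √772.4 = 27.79 rad/s.
f_n = ω_n/(2π) = 27.79/6.283 = 4.423 Hz.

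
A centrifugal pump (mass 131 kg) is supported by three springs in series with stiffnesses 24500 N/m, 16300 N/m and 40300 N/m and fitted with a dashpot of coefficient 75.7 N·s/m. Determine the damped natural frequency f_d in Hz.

1.23 Hz

Series springs: 1/k_eq = 1/24500 + 1/16300 + 1/40300 = 0.0001270, so k_eq = 7875 N/m.
ω_n = √(k_eq/m) = √(7875/131) = 7.753 rad/s.
Critical damping c_c = 2√(k_eq·m) = 2√(7875 × 131) = 2031 N·s/m, so ζ = c/c_c = 75.7/2031 = 0.03726.
ω_d = ω_n√(1 − ζ²) = 7.753 × √(1 − 0.00139) = 7.748 rad/s.
f_d = ω_d/(2π) = 1.233 Hz.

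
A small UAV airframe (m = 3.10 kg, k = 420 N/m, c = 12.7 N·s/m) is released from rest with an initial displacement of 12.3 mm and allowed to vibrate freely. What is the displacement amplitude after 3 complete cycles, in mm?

0.423 mm

ζ = c/(2√(km)) = 12.7/(2√(420 × 3.10)) = 12.7/72.17 = 0.1760.
Logarithmic decrement δ = 2πζ/√(1 − ζ²) = 2π × 0.1760/√(1 − 0.0310) = 1.123.
After n cycles, x_n/x₀ = e^(−nδ), so x_3 = 12.3 × e^(−3 × 1.123) = 12.3 × 0.03440 = 0.4231 mm.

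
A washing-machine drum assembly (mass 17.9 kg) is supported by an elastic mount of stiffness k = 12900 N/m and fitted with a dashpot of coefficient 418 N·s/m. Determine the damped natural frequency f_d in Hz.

3.85 Hz

ω_n = √(k/m) = √(12900/17.9) = 26.85 rad/s.
Critical damping c_c = 2√(k·m) = 2√(12900 × 17.9) = 961.1 N·s/m, so ζ = c/c_c = 418/961.1 = 0.4349.
ω_d = ω_n√(1 − ζ²) = 26.85 × √(1 − 0.189) = 24.17 rad/s.
f_d = ω_d/(2π) = 3.847 Hz.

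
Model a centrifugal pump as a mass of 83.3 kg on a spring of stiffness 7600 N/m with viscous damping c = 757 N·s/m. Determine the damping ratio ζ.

ω_n = √(k/m) = √(7600/83.3) = 9.552 rad/s.
Critical damping c_c = 2√(k·m) = 2√(7600 × 83.3) = 1591 N·s/m, so ζ = c/c_c = 757/1591 = 0.4757.

0.476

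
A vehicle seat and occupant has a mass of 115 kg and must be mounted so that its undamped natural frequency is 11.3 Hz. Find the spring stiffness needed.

580000 N/m

ω_n = 2πf_n = 2π × 11.3 = 71.00 rad/s.
k = m·ω_n² = 115 × 71.00² = 115 × 5041 = 579700 N/m.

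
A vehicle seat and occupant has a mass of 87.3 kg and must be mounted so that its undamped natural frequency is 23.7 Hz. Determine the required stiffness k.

ω_n = 2πf_n = 2π × 23.7 = 148.9 rad/s.
k = m·ω_n² = 87.3 × 148.9² = 87.3 × 22170 = 1936000 N/m.

1940000 N/m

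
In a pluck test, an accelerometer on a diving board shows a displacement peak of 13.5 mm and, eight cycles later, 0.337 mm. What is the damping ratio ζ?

0.0732

Logarithmic decrement δ = (1/n)·ln(x₀/x_n) = (1/8)·ln(13.5/0.337) = (1/8)·ln(40.06) = 0.4613.
ζ = δ/√(4π² + δ²) = 0.4613/√(39.48 + 0.213) = 0.4613/6.300 = 0.07322.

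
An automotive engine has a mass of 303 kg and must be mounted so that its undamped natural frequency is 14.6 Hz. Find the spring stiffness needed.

2550000 N/m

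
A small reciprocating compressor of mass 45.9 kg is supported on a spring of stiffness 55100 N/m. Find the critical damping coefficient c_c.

3180 N·s/m

c_c = 2√(k·m) = 2√(55100 × 45.9) = 2 × 1590 = 3181 N·s/m.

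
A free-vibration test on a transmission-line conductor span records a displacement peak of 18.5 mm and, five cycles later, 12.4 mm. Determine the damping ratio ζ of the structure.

0.0127

Logarithmic decrement δ = (1/n)·ln(x₀/x_n) = (1/5)·ln(18.5/12.4) = (1/5)·ln(1.492) = 0.08001.
ζ = δ/√(4π² + δ²) = 0.08001/√(39.48 + 0.00640) = 0.08001/6.284 = 0.01273.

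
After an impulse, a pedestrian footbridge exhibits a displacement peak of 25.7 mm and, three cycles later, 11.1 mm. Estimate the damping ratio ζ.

0.0445

Logarithmic decrement δ = (1/n)·ln(x₀/x_n) = (1/3)·ln(25.7/11.1) = (1/3)·ln(2.315) = 0.2798.
ζ = δ/√(4π² + δ²) = 0.2798/√(39.48 + 0.0783) = 0.2798/6.289 = 0.04450.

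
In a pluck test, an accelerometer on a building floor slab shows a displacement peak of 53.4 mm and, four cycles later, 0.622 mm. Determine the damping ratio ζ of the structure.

Logarithmic decrement δ = (1/n)·ln(x₀/x_n) = (1/4)·ln(53.4/0.622) = (1/4)·ln(85.85) = 1.113.
ζ = δ/√(4π² + δ²) = 1.113/√(39.48 + 1.24) = 1.113/6.381 = 0.1744.

0.174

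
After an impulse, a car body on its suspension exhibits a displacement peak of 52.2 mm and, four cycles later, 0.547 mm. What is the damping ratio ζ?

0.178

Logarithmic decrement δ = (1/n)·ln(x₀/x_n) = (1/4)·ln(52.2/0.547) = (1/4)·ln(95.43) = 1.140.
ζ = δ/√(4π² + δ²) = 1.140/√(39.48 + 1.30) = 1.140/6.386 = 0.1785.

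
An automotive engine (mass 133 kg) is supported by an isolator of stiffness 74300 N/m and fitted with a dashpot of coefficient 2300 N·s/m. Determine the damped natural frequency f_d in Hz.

ω_n = √(k/m) = √(74300/133) = 23.64 rad/s.
Critical damping c_c = 2√(k·m) = 2√(74300 × 133) = 6287 N·s/m, so ζ = c/c_c = 2300/6287 = 0.3658.
ω_d = ω_n√(1 − ζ²) = 23.64 × √(1 − 0.134) = 22.00 rad/s.
f_d = ω_d/(2π) = 3.501 Hz.

3.50 Hz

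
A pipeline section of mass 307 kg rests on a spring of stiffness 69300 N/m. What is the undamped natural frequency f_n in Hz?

2.39 Hz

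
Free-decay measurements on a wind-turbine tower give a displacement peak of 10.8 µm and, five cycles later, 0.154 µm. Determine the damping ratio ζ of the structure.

0.134

Logarithmic decrement δ = (1/n)·ln(x₀/x_n) = (1/5)·ln(10.8/0.154) = (1/5)·ln(70.13) = 0.8501.
ζ = δ/√(4π² + δ²) = 0.8501/√(39.48 + 0.723) = 0.8501/6.340 = 0.1341.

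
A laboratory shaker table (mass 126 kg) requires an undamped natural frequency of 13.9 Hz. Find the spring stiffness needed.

961000 N/m

ω_n = 2πf_n = 2π × 13.9 = 87.34 rad/s.
k = m·ω_n² = 126 × 87.34² = 126 × 7628 = 961100 N/m.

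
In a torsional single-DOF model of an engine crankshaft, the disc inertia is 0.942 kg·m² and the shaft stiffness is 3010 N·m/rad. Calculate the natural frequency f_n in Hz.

9.00 Hz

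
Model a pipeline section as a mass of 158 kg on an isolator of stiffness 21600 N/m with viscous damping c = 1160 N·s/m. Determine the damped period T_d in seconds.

0.566 s

ω_n = √(k/m) = √(21600/158) = 11.69 rad/s.
Critical damping c_c = 2√(k·m) = 2√(21600 × 158) = 3695 N·s/m, so ζ = c/c_c = 1160/3695 = 0.3140.
ω_d = ω_n√(1 − ζ²) = 11.69 × √(1 − 0.0986) = 11.10 rad/s.
T_d = 2π/ω_d = 0.5660 s.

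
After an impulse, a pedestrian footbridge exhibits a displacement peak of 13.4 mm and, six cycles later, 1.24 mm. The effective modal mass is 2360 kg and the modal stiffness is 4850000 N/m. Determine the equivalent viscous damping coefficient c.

13500 N·s/m

Logarithmic decrement δ = (1/n)·ln(x₀/x_n) = (1/6)·ln(13.4/1.24) = (1/6)·ln(10.81) = 0.3967.
ζ = δ/√(4π² + δ²) = 0.3967/√(39.48 + 0.157) = 0.3967/6.296 = 0.06301.
c = ζ · 2√(km) = 0.06301 × 2√(4850000 × 2360) = 0.06301 × 214000 = 13480 N·s/m.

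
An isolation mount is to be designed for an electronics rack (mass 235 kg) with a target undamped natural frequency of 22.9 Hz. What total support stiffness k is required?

4870000 N/m

ω_n = 2πf_n = 2π × 22.9 = 143.9 rad/s.
k = m·ω_n² = 235 × 143.9² = 235 × 20700 = 4865000 N/m.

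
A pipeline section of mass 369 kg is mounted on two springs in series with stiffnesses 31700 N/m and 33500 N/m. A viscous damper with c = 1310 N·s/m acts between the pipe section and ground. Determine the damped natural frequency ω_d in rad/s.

Series springs: 1/k_eq = 1/31700 + 1/33500 = 6.140×10^-5, so k_eq = 16290 N/m.
ω_n = √(k_eq/m) = √(16290/369) = 6.644 rad/s.
Critical damping c_c = 2√(k_eq·m) = 2√(16290 × 369) = 4903 N·s/m, so ζ = c/c_c = 1310/4903 = 0.2672.
ω_d = ω_n√(1 − ζ²) = 6.644 × √(1 − 0.0714) = 6.402 rad/s.

6.40 rad/s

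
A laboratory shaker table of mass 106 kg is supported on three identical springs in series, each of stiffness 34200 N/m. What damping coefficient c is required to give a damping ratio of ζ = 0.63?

Series springs: 1/k_eq = 3/34200, so k_eq = 34200/3 = 11400 N/m.
c_c = 2√(k_eq·m) = 2√(11400 × 106) = 2199 N·s/m.
c = ζ·c_c = 0.63 × 2199 = 1385 N·s/m.

1390 N·s/m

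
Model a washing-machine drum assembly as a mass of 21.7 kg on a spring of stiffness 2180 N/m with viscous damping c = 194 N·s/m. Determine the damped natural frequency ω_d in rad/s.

8.97 rad/s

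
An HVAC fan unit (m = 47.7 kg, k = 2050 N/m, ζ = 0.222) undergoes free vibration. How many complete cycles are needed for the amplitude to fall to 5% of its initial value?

3 cycles

Logarithmic decrement δ = 2πζ/√(1 − ζ²) = 2π × 0.2220/√(1 − 0.0493) = 1.431.
x_n/x₀ = e^(−nδ) ≤ 0.05; take ln: n ≥ ln(1/0.05)/δ = 2.996/1.431 = 2.094.
So 3 complete cycles are required.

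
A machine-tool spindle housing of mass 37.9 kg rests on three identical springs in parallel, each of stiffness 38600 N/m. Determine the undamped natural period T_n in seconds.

0.114 s

Parallel springs add: k_eq = 3 × 38600 = 115800 N/m.
ω_n = √(k_eq/m) = √(115800/37.9) = √3055 = 55.28 rad/s.
T_n = 2π/ω_n = 6.283/55.28 = 0.1137 s.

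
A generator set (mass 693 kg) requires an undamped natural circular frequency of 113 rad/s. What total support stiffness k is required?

k = m·ω_n² = 693 × 113.0² = 693 × 12770 = 8849000 N/m.

8850000 N/m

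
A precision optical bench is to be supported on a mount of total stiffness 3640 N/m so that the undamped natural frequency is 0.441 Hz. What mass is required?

474 kg

ω_n = 2πf_n = 2π × 0.441 = 2.771 rad/s.
m = k/ω_n² = 3640/2.771² = 3640/7.678 = 474.1 kg.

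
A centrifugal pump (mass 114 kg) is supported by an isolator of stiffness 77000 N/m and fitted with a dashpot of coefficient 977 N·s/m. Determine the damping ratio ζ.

0.165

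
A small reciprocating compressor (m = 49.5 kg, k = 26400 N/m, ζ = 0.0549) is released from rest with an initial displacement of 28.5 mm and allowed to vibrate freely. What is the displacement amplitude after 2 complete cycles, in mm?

Logarithmic decrement δ = 2πζ/√(1 − ζ²) = 2π × 0.05490/√(1 − 0.00301) = 0.3455.
After n cycles, x_n/x₀ = e^(−nδ), so x_2 = 28.5 × e^(−2 × 0.3455) = 28.5 × 0.5011 = 14.28 mm.

14.3 mm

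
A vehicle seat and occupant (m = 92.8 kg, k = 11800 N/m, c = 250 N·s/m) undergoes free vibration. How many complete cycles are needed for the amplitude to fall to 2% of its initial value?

ζ = c/(2√(km)) = 250/(2√(11800 × 92.8)) = 250/2093 = 0.1195.
Logarithmic decrement δ = 2πζ/√(1 − ζ²) = 2π × 0.1195/√(1 − 0.0143) = 0.7560.
x_n/x₀ = e^(−nδ) ≤ 0.02; take ln: n ≥ ln(1/0.02)/δ = 3.912/0.7560 = 5.175.
So 6 complete cycles are required.

6 cycles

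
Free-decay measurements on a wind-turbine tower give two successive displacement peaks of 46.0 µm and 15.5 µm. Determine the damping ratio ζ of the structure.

Logarithmic decrement δ = (1/n)·ln(x₀/x_n) = (1/1)·ln(46.0/15.5) = (1/1)·ln(2.968) = 1.088.
ζ = δ/√(4π² + δ²) = 1.088/√(39.48 + 1.18) = 1.088/6.377 = 0.1706.

0.171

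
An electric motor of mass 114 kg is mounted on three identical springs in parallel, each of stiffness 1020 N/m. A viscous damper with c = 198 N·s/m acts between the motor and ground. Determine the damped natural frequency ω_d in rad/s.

5.11 rad/s

Parallel springs add: k_eq = 3 × 1020 = 3060 N/m.
ω_n = √(k_eq/m) = √(3060/114) = 5.181 rad/s.
Critical damping c_c = 2√(k_eq·m) = 2√(3060 × 114) = 1181 N·s/m, so ζ = c/c_c = 198/1181 = 0.1676.
ω_d = ω_n√(1 − ζ²) = 5.181 × √(1 − 0.0281) = 5.108 rad/s.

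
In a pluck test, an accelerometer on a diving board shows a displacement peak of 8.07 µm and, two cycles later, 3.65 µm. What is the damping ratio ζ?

0.0630

Logarithmic decrement δ = (1/n)·ln(x₀/x_n) = (1/2)·ln(8.07/3.65) = (1/2)·ln(2.211) = 0.3967.
ζ = δ/√(4π² + δ²) = 0.3967/√(39.48 + 0.157) = 0.3967/6.296 = 0.06301.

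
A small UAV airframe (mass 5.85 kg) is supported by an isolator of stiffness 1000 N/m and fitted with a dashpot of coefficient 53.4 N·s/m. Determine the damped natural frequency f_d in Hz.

ω_n = √(k/m) = √(1000/5.85) = 13.07 rad/s.
Critical damping c_c = 2√(k·m) = 2√(1000 × 5.85) = 153.0 N·s/m, so ζ = c/c_c = 53.4/153.0 = 0.3491.
ω_d = ω_n√(1 − ζ²) = 13.07 × √(1 − 0.122) = 12.25 rad/s.
f_d = ω_d/(2π) = 1.950 Hz.

1.95 Hz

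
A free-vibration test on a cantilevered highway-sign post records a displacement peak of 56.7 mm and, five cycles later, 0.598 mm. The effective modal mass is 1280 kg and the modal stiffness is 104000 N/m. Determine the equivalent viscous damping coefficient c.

Logarithmic decrement δ = (1/n)·ln(x₀/x_n) = (1/5)·ln(56.7/0.598) = (1/5)·ln(94.82) = 0.9104.
ζ = δ/√(4π² + δ²) = 0.9104/√(39.48 + 0.829) = 0.9104/6.349 = 0.1434.
c = ζ · 2√(km) = 0.1434 × 2√(104000 × 1280) = 0.1434 × 23080 = 3309 N·s/m.

3310 N·s/m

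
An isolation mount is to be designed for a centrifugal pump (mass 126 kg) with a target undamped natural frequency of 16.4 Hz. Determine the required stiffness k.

ω_n = 2πf_n = 2π × 16.4 = 103.0 rad/s.
k = m·ω_n² = 126 × 103.0² = 126 × 10620 = 1338000 N/m.

1340000 N/m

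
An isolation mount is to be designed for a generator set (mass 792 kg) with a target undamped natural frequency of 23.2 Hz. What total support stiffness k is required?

16800000 N/m

ω_n = 2πf_n = 2π × 23.2 = 145.8 rad/s.
k = m·ω_n² = 792 × 145.8² = 792 × 21250 = 16830000 N/m.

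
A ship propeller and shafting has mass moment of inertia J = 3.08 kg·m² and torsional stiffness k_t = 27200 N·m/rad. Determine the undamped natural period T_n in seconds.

ω_n = √(k_t/J) = √(27200/3.08) = √8831 = 93.97 rad/s.
T_n = 2π/ω_n = 6.283/93.97 = 0.06686 s.

0.0669 s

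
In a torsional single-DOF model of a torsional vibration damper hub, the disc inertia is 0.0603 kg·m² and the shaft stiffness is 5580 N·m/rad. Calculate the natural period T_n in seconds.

0.0207 s

ω_n = √(k_t/J) = √(5580/0.0603) = √92540 = 304.2 rad/s.
T_n = 2π/ω_n = 6.283/304.2 = 0.02065 s.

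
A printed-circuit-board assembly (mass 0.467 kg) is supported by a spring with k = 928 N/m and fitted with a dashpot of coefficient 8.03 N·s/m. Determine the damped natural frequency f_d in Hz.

ω_n = √(k/m) = √(928.0/0.467) = 44.58 rad/s.
Critical damping c_c = 2√(k·m) = 2√(928.0 × 0.467) = 41.64 N·s/m, so ζ = c/c_c = 8.03/41.64 = 0.1929.
ω_d = ω_n√(1 − ζ²) = 44.58 × √(1 − 0.0372) = 43.74 rad/s.
f_d = ω_d/(2π) = 6.962 Hz.

6.96 Hz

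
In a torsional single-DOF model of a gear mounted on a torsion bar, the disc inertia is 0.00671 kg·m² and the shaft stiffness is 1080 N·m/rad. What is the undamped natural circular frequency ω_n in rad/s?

401 rad/s

ω_n = √(k_t/J) = √(1080/0.00671) = √161000 = 401.2 rad/s.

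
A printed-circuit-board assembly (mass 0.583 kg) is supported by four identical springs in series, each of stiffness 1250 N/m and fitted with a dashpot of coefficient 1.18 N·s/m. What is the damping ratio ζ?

0.0437

Series springs: 1/k_eq = 4/1250, so k_eq = 1250/4 = 312.5 N/m.
ω_n = √(k_eq/m) = √(312.5/0.583) = 23.15 rad/s.
Critical damping c_c = 2√(k_eq·m) = 2√(312.5 × 0.583) = 27.00 N·s/m, so ζ = c/c_c = 1.18/27.00 = 0.04371.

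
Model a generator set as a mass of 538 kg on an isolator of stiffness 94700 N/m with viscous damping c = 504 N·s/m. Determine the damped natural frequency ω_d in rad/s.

13.3 rad/s

ω_n = √(k/m) = √(94700/538) = 13.27 rad/s.
Critical damping c_c = 2√(k·m) = 2√(94700 × 538) = 14280 N·s/m, so ζ = c/c_c = 504/14280 = 0.03530.
ω_d = ω_n√(1 − ζ²) = 13.27 × √(1 − 0.00125) = 13.26 rad/s.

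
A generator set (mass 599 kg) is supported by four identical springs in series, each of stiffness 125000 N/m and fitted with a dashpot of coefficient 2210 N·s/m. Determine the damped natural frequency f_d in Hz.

1.11 Hz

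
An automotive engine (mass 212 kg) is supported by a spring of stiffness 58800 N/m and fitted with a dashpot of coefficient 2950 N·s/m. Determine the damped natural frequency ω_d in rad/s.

15.1 rad/s

ω_n = √(k/m) = √(58800/212) = 16.65 rad/s.
Critical damping c_c = 2√(k·m) = 2√(58800 × 212) = 7061 N·s/m, so ζ = c/c_c = 2950/7061 = 0.4178.
ω_d = ω_n√(1 − ζ²) = 16.65 × √(1 − 0.175) = 15.13 rad/s.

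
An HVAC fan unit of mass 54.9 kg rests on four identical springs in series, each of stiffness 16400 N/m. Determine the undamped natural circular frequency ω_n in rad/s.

8.64 rad/s

Series springs: 1/k_eq = 4/16400, so k_eq = 16400/4 = 4100 N/m.
ω_n = √(k_eq/m) = √(4100/54.9) = √74.68 = 8.642 rad/s.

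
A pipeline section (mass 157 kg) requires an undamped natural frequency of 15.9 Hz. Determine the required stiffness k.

ω_n = 2πf_n = 2π × 15.9 = 99.90 rad/s.
k = m·ω_n² = 157 × 99.90² = 157 × 9981 = 1567000 N/m.

1570000 N/m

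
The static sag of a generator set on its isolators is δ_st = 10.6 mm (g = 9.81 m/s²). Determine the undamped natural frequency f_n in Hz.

ω_n = √(g/δ_st) = √(9.81/0.0106) = √925.5 = 30.42 rad/s.
f_n = ω_n/(2π) = 30.42/6.283 = 4.842 Hz.

4.84 Hz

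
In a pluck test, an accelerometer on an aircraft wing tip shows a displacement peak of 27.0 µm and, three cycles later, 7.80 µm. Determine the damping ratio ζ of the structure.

0.0657

Logarithmic decrement δ = (1/n)·ln(x₀/x_n) = (1/3)·ln(27.0/7.80) = (1/3)·ln(3.462) = 0.4139.
ζ = δ/√(4π² + δ²) = 0.4139/√(39.48 + 0.171) = 0.4139/6.297 = 0.06573.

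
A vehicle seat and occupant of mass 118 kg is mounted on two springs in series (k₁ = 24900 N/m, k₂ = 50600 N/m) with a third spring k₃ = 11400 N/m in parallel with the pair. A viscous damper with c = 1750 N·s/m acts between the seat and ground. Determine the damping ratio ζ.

0.481

Series pair: k_s = k₁k₂/(k₁+k₂) = (24900)(50600)/(24900 + 50600) = 16690 N/m. In parallel with k₃: k_eq = 16690 + 11400 = 28090 N/m.
ω_n = √(k_eq/m) = √(28090/118) = 15.43 rad/s.
Critical damping c_c = 2√(k_eq·m) = 2√(28090 × 118) = 3641 N·s/m, so ζ = c/c_c = 1750/3641 = 0.4806.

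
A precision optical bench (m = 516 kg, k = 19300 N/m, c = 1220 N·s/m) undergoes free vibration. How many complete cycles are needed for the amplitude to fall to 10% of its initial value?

2 cycles

ζ = c/(2√(km)) = 1220/(2√(19300 × 516)) = 1220/6312 = 0.1933.
Logarithmic decrement δ = 2πζ/√(1 − ζ²) = 2π × 0.1933/√(1 − 0.0374) = 1.238.
x_n/x₀ = e^(−nδ) ≤ 0.1; take ln: n ≥ ln(1/0.1)/δ = 2.303/1.238 = 1.860.
So 2 complete cycles are required.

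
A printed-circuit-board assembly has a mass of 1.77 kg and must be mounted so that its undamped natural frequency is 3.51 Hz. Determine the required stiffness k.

861 N/m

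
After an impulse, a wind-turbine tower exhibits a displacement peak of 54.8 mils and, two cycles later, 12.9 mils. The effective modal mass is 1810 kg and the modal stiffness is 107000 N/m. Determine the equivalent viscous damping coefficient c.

3180 N·s/m

Logarithmic decrement δ = (1/n)·ln(x₀/x_n) = (1/2)·ln(54.8/12.9) = (1/2)·ln(4.248) = 0.7232.
ζ = δ/√(4π² + δ²) = 0.7232/√(39.48 + 0.523) = 0.7232/6.325 = 0.1144.
c = ζ · 2√(km) = 0.1144 × 2√(107000 × 1810) = 0.1144 × 27830 = 3183 N·s/m.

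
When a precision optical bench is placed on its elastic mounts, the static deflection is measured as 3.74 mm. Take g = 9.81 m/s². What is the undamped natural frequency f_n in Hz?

8.15 Hz

ω_n = √(g/δ_st) = √(9.81/0.00374) = √2623 = 51.22 rad/s.
f_n = ω_n/(2π) = 51.22/6.283 = 8.151 Hz.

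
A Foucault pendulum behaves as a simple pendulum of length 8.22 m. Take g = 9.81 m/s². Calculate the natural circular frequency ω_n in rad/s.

For a simple pendulum ω_n = √(g/L) = √(9.81/8.22) = √1.193 = 1.092 rad/s.

1.09 rad/s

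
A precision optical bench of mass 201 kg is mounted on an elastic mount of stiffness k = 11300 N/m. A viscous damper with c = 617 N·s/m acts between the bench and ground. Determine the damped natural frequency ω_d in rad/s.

7.34 rad/s

ω_n = √(k/m) = √(11300/201) = 7.498 rad/s.
Critical damping c_c = 2√(k·m) = 2√(11300 × 201) = 3014 N·s/m, so ζ = c/c_c = 617/3014 = 0.2047.
ω_d = ω_n√(1 − ζ²) = 7.498 × √(1 − 0.0419) = 7.339 rad/s.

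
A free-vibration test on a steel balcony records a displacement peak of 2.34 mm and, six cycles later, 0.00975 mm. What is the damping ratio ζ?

Logarithmic decrement δ = (1/n)·ln(x₀/x_n) = (1/6)·ln(2.34/0.00975) = (1/6)·ln(240.0) = 0.9134.
ζ = δ/√(4π² + δ²) = 0.9134/√(39.48 + 0.834) = 0.9134/6.349 = 0.1439.

0.144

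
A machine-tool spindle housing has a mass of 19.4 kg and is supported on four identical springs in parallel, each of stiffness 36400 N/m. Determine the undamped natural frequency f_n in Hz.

Parallel springs add: k_eq = 4 × 36400 = 145600 N/m.
ω_n = √(k_eq/m) = √(145600/19.4) = √7505 = 86.63 rad/s.
f_n = ω_n/(2π) = 86.63/6.283 = 13.79 Hz.

13.8 Hz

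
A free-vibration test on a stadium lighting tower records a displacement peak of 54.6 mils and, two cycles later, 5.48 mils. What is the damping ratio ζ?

0.180

Logarithmic decrement δ = (1/n)·ln(x₀/x_n) = (1/2)·ln(54.6/5.48) = (1/2)·ln(9.964) = 1.149.
ζ = δ/√(4π² + δ²) = 1.149/√(39.48 + 1.32) = 1.149/6.387 = 0.1800.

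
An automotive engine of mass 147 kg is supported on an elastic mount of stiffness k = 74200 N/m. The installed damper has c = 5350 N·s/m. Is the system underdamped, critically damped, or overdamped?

c_c = 2√(k·m) = 6605 N·s/m; ζ = c/c_c = 5350/6605 = 0.810.
Since ζ < 1 the system is underdamped.

underdamped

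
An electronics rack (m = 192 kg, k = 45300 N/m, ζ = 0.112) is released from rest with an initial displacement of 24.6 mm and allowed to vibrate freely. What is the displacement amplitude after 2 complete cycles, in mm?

5.97 mm

Logarithmic decrement δ = 2πζ/√(1 − ζ²) = 2π × 0.1120/√(1 − 0.0125) = 0.7082.
After n cycles, x_n/x₀ = e^(−nδ), so x_2 = 24.6 × e^(−2 × 0.7082) = 24.6 × 0.2426 = 5.968 mm.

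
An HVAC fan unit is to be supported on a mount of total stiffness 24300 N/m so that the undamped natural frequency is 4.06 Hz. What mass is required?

37.3 kg

ω_n = 2πf_n = 2π × 4.06 = 25.51 rad/s.
m = k/ω_n² = 24300/25.51² = 24300/650.7 = 37.34 kg.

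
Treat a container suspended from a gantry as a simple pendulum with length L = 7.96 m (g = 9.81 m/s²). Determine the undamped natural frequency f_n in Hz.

For a simple pendulum ω_n = √(g/L) = √(9.81/7.96) = √1.232 = 1.110 rad/s.
f_n = ω_n/(2π) = 1.110/6.283 = 0.1767 Hz.

0.177 Hz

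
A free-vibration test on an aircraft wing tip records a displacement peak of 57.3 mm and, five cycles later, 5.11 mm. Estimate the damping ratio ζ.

0.0767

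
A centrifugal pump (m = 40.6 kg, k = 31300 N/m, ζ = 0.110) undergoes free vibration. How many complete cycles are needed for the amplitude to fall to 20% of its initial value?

3 cycles

Logarithmic decrement δ = 2πζ/√(1 − ζ²) = 2π × 0.1100/√(1 − 0.0121) = 0.6954.
x_n/x₀ = e^(−nδ) ≤ 0.2; take ln: n ≥ ln(1/0.2)/δ = 1.609/0.6954 = 2.315.
So 3 complete cycles are required.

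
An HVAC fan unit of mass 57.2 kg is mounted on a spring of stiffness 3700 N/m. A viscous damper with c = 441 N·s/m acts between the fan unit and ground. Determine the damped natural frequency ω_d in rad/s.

ω_n = √(k/m) = √(3700/57.2) = 8.043 rad/s.
Critical damping c_c = 2√(k·m) = 2√(3700 × 57.2) = 920.1 N·s/m, so ζ = c/c_c = 441/920.1 = 0.4793.
ω_d = ω_n√(1 − ζ²) = 8.043 × √(1 − 0.230) = 7.059 rad/s.

7.06 rad/s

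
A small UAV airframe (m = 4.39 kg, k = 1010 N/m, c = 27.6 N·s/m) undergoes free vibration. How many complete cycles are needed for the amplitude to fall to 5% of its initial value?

3 cycles

ζ = c/(2√(km)) = 27.6/(2√(1010 × 4.39)) = 27.6/133.2 = 0.2072.
Logarithmic decrement δ = 2πζ/√(1 − ζ²) = 2π × 0.2072/√(1 − 0.0430) = 1.331.
x_n/x₀ = e^(−nδ) ≤ 0.05; take ln: n ≥ ln(1/0.05)/δ = 2.996/1.331 = 2.251.
So 3 complete cycles are required.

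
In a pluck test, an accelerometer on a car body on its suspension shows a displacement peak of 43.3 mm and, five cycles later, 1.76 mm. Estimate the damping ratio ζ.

0.101

Logarithmic decrement δ = (1/n)·ln(x₀/x_n) = (1/5)·ln(43.3/1.76) = (1/5)·ln(24.60) = 0.6406.
ζ = δ/√(4π² + δ²) = 0.6406/√(39.48 + 0.410) = 0.6406/6.316 = 0.1014.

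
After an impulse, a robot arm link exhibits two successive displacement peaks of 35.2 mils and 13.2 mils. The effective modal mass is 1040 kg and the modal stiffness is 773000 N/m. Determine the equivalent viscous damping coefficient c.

8750 N·s/m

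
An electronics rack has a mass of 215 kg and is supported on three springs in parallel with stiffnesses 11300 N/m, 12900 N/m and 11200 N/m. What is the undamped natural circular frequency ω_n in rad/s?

Parallel springs add: k_eq = 11300 + 12900 + 11200 = 35400 N/m.
ω_n = √(k_eq/m) = √(35400/215) = √164.7 = 12.83 rad/s.

12.8 rad/s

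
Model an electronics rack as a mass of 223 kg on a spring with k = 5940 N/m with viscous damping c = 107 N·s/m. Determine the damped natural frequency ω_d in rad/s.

ω_n = √(k/m) = √(5940/223) = 5.161 rad/s.
Critical damping c_c = 2√(k·m) = 2√(5940 × 223) = 2302 N·s/m, so ζ = c/c_c = 107/2302 = 0.04648.
ω_d = ω_n√(1 − ζ²) = 5.161 × √(1 − 0.00216) = 5.156 rad/s.

5.16 rad/s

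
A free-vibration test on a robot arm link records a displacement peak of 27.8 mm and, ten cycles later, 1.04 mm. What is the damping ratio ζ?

Logarithmic decrement δ = (1/n)·ln(x₀/x_n) = (1/10)·ln(27.8/1.04) = (1/10)·ln(26.73) = 0.3286.
ζ = δ/√(4π² + δ²) = 0.3286/√(39.48 + 0.108) = 0.3286/6.292 = 0.05222.

0.0522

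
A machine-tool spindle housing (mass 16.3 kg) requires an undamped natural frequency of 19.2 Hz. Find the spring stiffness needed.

237000 N/m

ω_n = 2πf_n = 2π × 19.2 = 120.6 rad/s.
k = m·ω_n² = 16.3 × 120.6² = 16.3 × 14550 = 237200 N/m.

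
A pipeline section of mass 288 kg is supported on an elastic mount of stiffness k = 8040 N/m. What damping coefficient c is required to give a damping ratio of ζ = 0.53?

c_c = 2√(k·m) = 2√(8040 × 288) = 3043 N·s/m.
c = ζ·c_c = 0.53 × 3043 = 1613 N·s/m.

1610 N·s/m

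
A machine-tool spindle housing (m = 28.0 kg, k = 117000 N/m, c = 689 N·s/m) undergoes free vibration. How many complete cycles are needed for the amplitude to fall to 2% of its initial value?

4 cycles

ζ = c/(2√(km)) = 689/(2√(117000 × 28.0)) = 689/3620 = 0.1903.
Logarithmic decrement δ = 2πζ/√(1 − ζ²) = 2π × 0.1903/√(1 − 0.0362) = 1.218.
x_n/x₀ = e^(−nδ) ≤ 0.02; take ln: n ≥ ln(1/0.02)/δ = 3.912/1.218 = 3.211.
So 4 complete cycles are required.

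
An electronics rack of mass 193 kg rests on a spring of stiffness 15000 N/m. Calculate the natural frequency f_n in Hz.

ω_n = √(k/m) = √(15000/193) = √77.72 = 8.816 rad/s.
f_n = ω_n/(2π) = 8.816/6.283 = 1.403 Hz.

1.40 Hz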